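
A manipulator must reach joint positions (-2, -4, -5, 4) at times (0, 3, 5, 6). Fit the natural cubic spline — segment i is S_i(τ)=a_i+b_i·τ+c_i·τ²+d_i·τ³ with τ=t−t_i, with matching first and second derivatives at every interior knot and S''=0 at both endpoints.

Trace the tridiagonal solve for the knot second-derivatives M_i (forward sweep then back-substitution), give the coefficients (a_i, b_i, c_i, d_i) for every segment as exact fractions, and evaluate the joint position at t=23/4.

Δ: Δ0=-2/3, Δ1=-1/2, Δ2=9
row 1: diag=10, rhs=1; c'=1/5, d'=1/10
row 2: denom=6−2·1/5=28/5; d'=(57−2·1/10)/(28/5)=71/7
back: M2=71/7
back: M1=1/10−1/5·71/7=-27/14
M: M0=0, M1=-27/14, M2=71/7, M3=0
seg 0: a=-2, c=M0/2=0, d=(M1−M0)/(6·3)=-3/28, b=Δ0−h0·(2M0+M1)/6=25/84
seg 1: a=-4, c=M1/2=-27/28, d=(M2−M1)/(6·2)=169/168, b=Δ1−h1·(2M1+M2)/6=-109/42
seg 2: a=-5, c=M2/2=71/14, d=(M3−M2)/(6·1)=-71/42, b=Δ2−h2·(2M2+M3)/6=118/21
t_q=23/4 → seg 2, τ=3/4; S=-5+118/21·τ+71/14·τ²+-71/42·τ³=1213/896

  seg 0: a=-2 b=25/84 c=0 d=-3/28
  seg 1: a=-4 b=-109/42 c=-27/28 d=169/168
  seg 2: a=-5 b=118/21 c=71/14 d=-71/42
S(23/4) = 1213/896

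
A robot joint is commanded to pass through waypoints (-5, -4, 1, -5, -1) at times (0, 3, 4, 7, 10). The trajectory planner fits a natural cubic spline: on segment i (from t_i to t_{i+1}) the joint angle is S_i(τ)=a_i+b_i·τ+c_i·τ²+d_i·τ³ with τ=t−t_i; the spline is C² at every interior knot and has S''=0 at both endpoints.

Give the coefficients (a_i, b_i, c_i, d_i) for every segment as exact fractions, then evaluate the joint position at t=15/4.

  seg 0: a=-5 b=-106/57 c=0 d=125/513
  seg 1: a=-4 b=269/57 c=125/57 d=-109/57
  seg 2: a=1 b=64/19 c=-202/57 d=100/171
  seg 3: a=-5 b=-40/19 c=98/57 d=-98/513
S(15/4) = -41/1216

Δ: Δ0=1/3, Δ1=5, Δ2=-2, Δ3=4/3
row 1: diag=8, rhs=28; c'=1/8, d'=7/2
row 2: denom=8−1·1/8=63/8; d'=(-42−1·7/2)/(63/8)=-52/9
row 3: denom=12−3·8/21=76/7; d'=(20−3·-52/9)/(76/7)=196/57
back: M3=196/57
back: M2=-52/9−8/21·196/57=-404/57
back: M1=7/2−1/8·-404/57=250/57
M: M0=0, M1=250/57, M2=-404/57, M3=196/57, M4=0
seg 0: a=-5, c=M0/2=0, d=(M1−M0)/(6·3)=125/513, b=Δ0−h0·(2M0+M1)/6=-106/57
seg 1: a=-4, c=M1/2=125/57, d=(M2−M1)/(6·1)=-109/57, b=Δ1−h1·(2M1+M2)/6=269/57
seg 2: a=1, c=M2/2=-202/57, d=(M3−M2)/(6·3)=100/171, b=Δ2−h2·(2M2+M3)/6=64/19
seg 3: a=-5, c=M3/2=98/57, d=(M4−M3)/(6·3)=-98/513, b=Δ3−h3·(2M3+M4)/6=-40/19
t_q=15/4 → seg 1, τ=3/4; S=-4+269/57·τ+125/57·τ²+-109/57·τ³=-41/1216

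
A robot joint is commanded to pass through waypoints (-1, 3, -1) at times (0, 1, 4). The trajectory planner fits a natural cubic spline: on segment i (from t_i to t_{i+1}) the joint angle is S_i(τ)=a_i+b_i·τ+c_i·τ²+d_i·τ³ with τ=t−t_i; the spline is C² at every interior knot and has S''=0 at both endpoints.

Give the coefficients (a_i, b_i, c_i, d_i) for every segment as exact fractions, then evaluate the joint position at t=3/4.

  seg 0: a=-1 b=14/3 c=0 d=-2/3
  seg 1: a=3 b=8/3 c=-2 d=2/9
S(3/4) = 71/32

Δ: Δ0=4, Δ1=-4/3
row 1: diag=8, rhs=-32; c'=3/8, d'=-4
back: M1=-4
M: M0=0, M1=-4, M2=0
seg 0: a=-1, c=M0/2=0, d=(M1−M0)/(6·1)=-2/3, b=Δ0−h0·(2M0+M1)/6=14/3
seg 1: a=3, c=M1/2=-2, d=(M2−M1)/(6·3)=2/9, b=Δ1−h1·(2M1+M2)/6=8/3
t_q=3/4 → seg 0, τ=3/4; S=-1+14/3·τ+0·τ²+-2/3·τ³=71/32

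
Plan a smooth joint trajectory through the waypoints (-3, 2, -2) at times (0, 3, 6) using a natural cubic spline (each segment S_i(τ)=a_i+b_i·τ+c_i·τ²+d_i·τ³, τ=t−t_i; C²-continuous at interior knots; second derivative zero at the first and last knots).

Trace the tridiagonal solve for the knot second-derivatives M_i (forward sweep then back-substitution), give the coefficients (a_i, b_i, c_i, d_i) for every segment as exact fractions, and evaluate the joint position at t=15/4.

  seg 0: a=-3 b=29/12 c=0 d=-1/12
  seg 1: a=2 b=1/6 c=-3/4 d=1/12
S(15/4) = 445/256

Δ: Δ0=5/3, Δ1=-4/3
row 1: diag=12, rhs=-18; c'=1/4, d'=-3/2
back: M1=-3/2
M: M0=0, M1=-3/2, M2=0
seg 0: a=-3, c=M0/2=0, d=(M1−M0)/(6·3)=-1/12, b=Δ0−h0·(2M0+M1)/6=29/12
seg 1: a=2, c=M1/2=-3/4, d=(M2−M1)/(6·3)=1/12, b=Δ1−h1·(2M1+M2)/6=1/6
t_q=15/4 → seg 1, τ=3/4; S=2+1/6·τ+-3/4·τ²+1/12·τ³=445/256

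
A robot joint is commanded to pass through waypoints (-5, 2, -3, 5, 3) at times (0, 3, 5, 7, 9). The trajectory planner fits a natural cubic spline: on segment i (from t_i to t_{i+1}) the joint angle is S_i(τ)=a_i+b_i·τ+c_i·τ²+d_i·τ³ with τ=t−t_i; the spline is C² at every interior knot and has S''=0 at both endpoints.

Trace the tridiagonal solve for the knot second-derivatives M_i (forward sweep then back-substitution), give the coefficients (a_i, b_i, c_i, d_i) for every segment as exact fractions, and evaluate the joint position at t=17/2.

Δ: Δ0=7/3, Δ1=-5/2, Δ2=4, Δ3=-1
row 1: diag=10, rhs=-29; c'=1/5, d'=-29/10
row 2: denom=8−2·1/5=38/5; d'=(39−2·-29/10)/(38/5)=112/19
row 3: denom=8−2·5/19=142/19; d'=(-30−2·112/19)/(142/19)=-397/71
back: M3=-397/71
back: M2=112/19−5/19·-397/71=523/71
back: M1=-29/10−1/5·523/71=-621/142
M: M0=0, M1=-621/142, M2=523/71, M3=-397/71, M4=0
seg 0: a=-5, c=M0/2=0, d=(M1−M0)/(6·3)=-69/284, b=Δ0−h0·(2M0+M1)/6=3851/852
seg 1: a=2, c=M1/2=-621/284, d=(M2−M1)/(6·2)=1667/1704, b=Δ1−h1·(2M1+M2)/6=-869/426
seg 2: a=-3, c=M2/2=523/142, d=(M3−M2)/(6·2)=-230/213, b=Δ2−h2·(2M2+M3)/6=203/213
seg 3: a=5, c=M3/2=-397/142, d=(M4−M3)/(6·2)=397/852, b=Δ3−h3·(2M3+M4)/6=581/213
t_q=17/2 → seg 3, τ=3/2; S=5+581/213·τ+-397/142·τ²+397/852·τ³=9937/2272

  seg 0: a=-5 b=3851/852 c=0 d=-69/284
  seg 1: a=2 b=-869/426 c=-621/284 d=1667/1704
  seg 2: a=-3 b=203/213 c=523/142 d=-230/213
  seg 3: a=5 b=581/213 c=-397/142 d=397/852
S(17/2) = 9937/2272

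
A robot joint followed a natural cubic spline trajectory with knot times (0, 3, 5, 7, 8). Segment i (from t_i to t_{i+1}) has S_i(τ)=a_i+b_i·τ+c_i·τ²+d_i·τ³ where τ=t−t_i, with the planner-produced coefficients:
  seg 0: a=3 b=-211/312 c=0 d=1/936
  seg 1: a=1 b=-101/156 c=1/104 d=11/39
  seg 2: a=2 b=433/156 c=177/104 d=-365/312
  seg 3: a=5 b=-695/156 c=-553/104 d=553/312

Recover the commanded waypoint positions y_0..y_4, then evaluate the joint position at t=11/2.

y_0 = S_0(0) = a_0 = 3
y_1 = S_1(0) = a_1 = 1
y_2 = S_2(0) = a_2 = 2
y_3 = S_3(0) = a_3 = 5
y_4 = S_3(1) = -3
t_q=11/2 is in segment 2 (τ=1/2); S_2(τ)=3051/832

y_0=3 y_1=1 y_2=2 y_3=5 y_4=-3
S(11/2) = 3051/832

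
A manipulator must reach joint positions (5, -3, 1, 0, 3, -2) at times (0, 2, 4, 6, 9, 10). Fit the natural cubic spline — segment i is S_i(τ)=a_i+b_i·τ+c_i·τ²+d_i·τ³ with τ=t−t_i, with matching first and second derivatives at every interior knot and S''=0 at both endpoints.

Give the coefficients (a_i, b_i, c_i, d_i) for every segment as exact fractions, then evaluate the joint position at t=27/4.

  seg 0: a=5 b=-11699/2002 c=0 d=3691/8008
  seg 1: a=-3 b=-313/1001 c=11073/4004 d=-6443/8008
  seg 2: a=1 b=313/286 c=-2064/1001 d=633/1001
  seg 3: a=0 b=67/154 c=1734/1001 d=-281/546
  seg 4: a=3 b=-3070/1001 c=-5805/2002 d=1935/2002
S(27/4) = 138837/128128

Δ: Δ0=-4, Δ1=2, Δ2=-1/2, Δ3=1, Δ4=-5
row 1: diag=8, rhs=36; c'=1/4, d'=9/2
row 2: denom=8−2·1/4=15/2; d'=(-15−2·9/2)/(15/2)=-16/5
row 3: denom=10−2·4/15=142/15; d'=(9−2·-16/5)/(142/15)=231/142
row 4: denom=8−3·45/142=1001/142; d'=(-36−3·231/142)/(1001/142)=-5805/1001
back: M4=-5805/1001
back: M3=231/142−45/142·-5805/1001=3468/1001
back: M2=-16/5−4/15·3468/1001=-4128/1001
back: M1=9/2−1/4·-4128/1001=11073/2002
M: M0=0, M1=11073/2002, M2=-4128/1001, M3=3468/1001, M4=-5805/1001, M5=0
seg 0: a=5, c=M0/2=0, d=(M1−M0)/(6·2)=3691/8008, b=Δ0−h0·(2M0+M1)/6=-11699/2002
seg 1: a=-3, c=M1/2=11073/4004, d=(M2−M1)/(6·2)=-6443/8008, b=Δ1−h1·(2M1+M2)/6=-313/1001
seg 2: a=1, c=M2/2=-2064/1001, d=(M3−M2)/(6·2)=633/1001, b=Δ2−h2·(2M2+M3)/6=313/286
seg 3: a=0, c=M3/2=1734/1001, d=(M4−M3)/(6·3)=-281/546, b=Δ3−h3·(2M3+M4)/6=67/154
seg 4: a=3, c=M4/2=-5805/2002, d=(M5−M4)/(6·1)=1935/2002, b=Δ4−h4·(2M4+M5)/6=-3070/1001
t_q=27/4 → seg 3, τ=3/4; S=0+67/154·τ+1734/1001·τ²+-281/546·τ³=138837/128128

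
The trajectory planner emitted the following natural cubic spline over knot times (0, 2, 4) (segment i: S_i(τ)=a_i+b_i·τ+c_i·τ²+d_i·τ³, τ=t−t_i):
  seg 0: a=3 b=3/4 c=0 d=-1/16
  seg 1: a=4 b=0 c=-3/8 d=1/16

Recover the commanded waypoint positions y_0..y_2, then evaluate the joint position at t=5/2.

y_0 = S_0(0) = a_0 = 3
y_1 = S_1(0) = a_1 = 4
y_2 = S_1(2) = 3
t_q=5/2 is in segment 1 (τ=1/2); S_1(τ)=501/128

y_0=3 y_1=4 y_2=3
S(5/2) = 501/128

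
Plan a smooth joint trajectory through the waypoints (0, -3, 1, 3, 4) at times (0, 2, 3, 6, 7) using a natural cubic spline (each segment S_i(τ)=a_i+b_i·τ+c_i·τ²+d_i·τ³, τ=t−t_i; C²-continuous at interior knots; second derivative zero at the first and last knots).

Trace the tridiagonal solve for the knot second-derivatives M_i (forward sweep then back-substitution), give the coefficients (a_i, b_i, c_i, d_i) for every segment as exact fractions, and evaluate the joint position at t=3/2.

  seg 0: a=0 b=-245/69 c=0 d=283/552
  seg 1: a=-3 b=359/138 c=283/92 d=-463/276
  seg 2: a=1 b=1027/276 c=-45/23 d=259/828
  seg 3: a=3 b=59/138 c=79/92 d=-79/276
S(3/2) = -5293/1472

Δ: Δ0=-3/2, Δ1=4, Δ2=2/3, Δ3=1
row 1: diag=6, rhs=33; c'=1/6, d'=11/2
row 2: denom=8−1·1/6=47/6; d'=(-20−1·11/2)/(47/6)=-153/47
row 3: denom=8−3·18/47=322/47; d'=(2−3·-153/47)/(322/47)=79/46
back: M3=79/46
back: M2=-153/47−18/47·79/46=-90/23
back: M1=11/2−1/6·-90/23=283/46
M: M0=0, M1=283/46, M2=-90/23, M3=79/46, M4=0
seg 0: a=0, c=M0/2=0, d=(M1−M0)/(6·2)=283/552, b=Δ0−h0·(2M0+M1)/6=-245/69
seg 1: a=-3, c=M1/2=283/92, d=(M2−M1)/(6·1)=-463/276, b=Δ1−h1·(2M1+M2)/6=359/138
seg 2: a=1, c=M2/2=-45/23, d=(M3−M2)/(6·3)=259/828, b=Δ2−h2·(2M2+M3)/6=1027/276
seg 3: a=3, c=M3/2=79/92, d=(M4−M3)/(6·1)=-79/276, b=Δ3−h3·(2M3+M4)/6=59/138
t_q=3/2 → seg 0, τ=3/2; S=0+-245/69·τ+0·τ²+283/552·τ³=-5293/1472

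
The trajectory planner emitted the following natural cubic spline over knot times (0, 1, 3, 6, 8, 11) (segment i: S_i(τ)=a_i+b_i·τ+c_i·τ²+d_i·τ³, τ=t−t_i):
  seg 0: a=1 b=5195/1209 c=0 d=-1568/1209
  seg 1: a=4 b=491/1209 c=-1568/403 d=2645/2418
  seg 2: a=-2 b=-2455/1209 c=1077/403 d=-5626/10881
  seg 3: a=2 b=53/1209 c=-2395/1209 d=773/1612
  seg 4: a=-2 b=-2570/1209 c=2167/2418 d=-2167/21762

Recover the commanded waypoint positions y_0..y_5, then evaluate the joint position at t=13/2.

y_0=1 y_1=4 y_2=-2 y_3=2 y_4=-2 y_5=-3
S(13/2) = 20461/12896

y_0 = S_0(0) = a_0 = 1
y_1 = S_1(0) = a_1 = 4
y_2 = S_2(0) = a_2 = -2
y_3 = S_3(0) = a_3 = 2
y_4 = S_4(0) = a_4 = -2
y_5 = S_4(3) = -3
t_q=13/2 is in segment 3 (τ=1/2); S_3(τ)=20461/12896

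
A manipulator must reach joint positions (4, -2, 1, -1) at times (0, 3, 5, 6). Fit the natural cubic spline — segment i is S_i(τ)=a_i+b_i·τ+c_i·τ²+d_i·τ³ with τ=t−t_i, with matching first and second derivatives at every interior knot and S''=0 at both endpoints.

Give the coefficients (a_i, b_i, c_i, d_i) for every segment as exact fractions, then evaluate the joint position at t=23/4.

  seg 0: a=4 b=-7/2 c=0 d=1/6
  seg 1: a=-2 b=1 c=3/2 d=-5/8
  seg 2: a=1 b=-1/2 c=-9/4 d=3/4
S(23/4) = -83/256

Δ: Δ0=-2, Δ1=3/2, Δ2=-2
row 1: diag=10, rhs=21; c'=1/5, d'=21/10
row 2: denom=6−2·1/5=28/5; d'=(-21−2·21/10)/(28/5)=-9/2
back: M2=-9/2
back: M1=21/10−1/5·-9/2=3
M: M0=0, M1=3, M2=-9/2, M3=0
seg 0: a=4, c=M0/2=0, d=(M1−M0)/(6·3)=1/6, b=Δ0−h0·(2M0+M1)/6=-7/2
seg 1: a=-2, c=M1/2=3/2, d=(M2−M1)/(6·2)=-5/8, b=Δ1−h1·(2M1+M2)/6=1
seg 2: a=1, c=M2/2=-9/4, d=(M3−M2)/(6·1)=3/4, b=Δ2−h2·(2M2+M3)/6=-1/2
t_q=23/4 → seg 2, τ=3/4; S=1+-1/2·τ+-9/4·τ²+3/4·τ³=-83/256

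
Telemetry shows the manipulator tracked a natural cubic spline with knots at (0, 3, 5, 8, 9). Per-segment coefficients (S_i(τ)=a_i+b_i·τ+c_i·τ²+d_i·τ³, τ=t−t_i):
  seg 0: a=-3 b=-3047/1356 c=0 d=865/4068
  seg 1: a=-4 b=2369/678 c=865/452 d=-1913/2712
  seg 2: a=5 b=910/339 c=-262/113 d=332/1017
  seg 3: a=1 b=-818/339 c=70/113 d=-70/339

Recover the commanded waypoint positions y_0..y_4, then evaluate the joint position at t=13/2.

y_0=-3 y_1=-4 y_2=5 y_3=1 y_4=-1
S(13/2) = 555/113

y_0 = S_0(0) = a_0 = -3
y_1 = S_1(0) = a_1 = -4
y_2 = S_2(0) = a_2 = 5
y_3 = S_3(0) = a_3 = 1
y_4 = S_3(1) = -1
t_q=13/2 is in segment 2 (τ=3/2); S_2(τ)=555/113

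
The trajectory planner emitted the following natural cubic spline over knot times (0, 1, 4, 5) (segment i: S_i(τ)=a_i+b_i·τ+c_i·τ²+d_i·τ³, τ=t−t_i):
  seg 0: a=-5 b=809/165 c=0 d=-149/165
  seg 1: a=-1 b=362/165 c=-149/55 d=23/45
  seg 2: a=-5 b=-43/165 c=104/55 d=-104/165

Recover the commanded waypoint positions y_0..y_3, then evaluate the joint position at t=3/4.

y_0=-5 y_1=-1 y_2=-5 y_3=-4
S(3/4) = -5997/3520

y_0 = S_0(0) = a_0 = -5
y_1 = S_1(0) = a_1 = -1
y_2 = S_2(0) = a_2 = -5
y_3 = S_2(1) = -4
t_q=3/4 is in segment 0 (τ=3/4); S_0(τ)=-5997/3520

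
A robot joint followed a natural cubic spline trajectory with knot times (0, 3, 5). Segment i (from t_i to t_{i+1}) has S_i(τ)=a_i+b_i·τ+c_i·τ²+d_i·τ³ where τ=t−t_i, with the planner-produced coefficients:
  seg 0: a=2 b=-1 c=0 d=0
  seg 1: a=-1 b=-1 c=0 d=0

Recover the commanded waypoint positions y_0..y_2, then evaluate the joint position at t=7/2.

y_0 = S_0(0) = a_0 = 2
y_1 = S_1(0) = a_1 = -1
y_2 = S_1(2) = -3
t_q=7/2 is in segment 1 (τ=1/2); S_1(τ)=-3/2

y_0=2 y_1=-1 y_2=-3
S(7/2) = -3/2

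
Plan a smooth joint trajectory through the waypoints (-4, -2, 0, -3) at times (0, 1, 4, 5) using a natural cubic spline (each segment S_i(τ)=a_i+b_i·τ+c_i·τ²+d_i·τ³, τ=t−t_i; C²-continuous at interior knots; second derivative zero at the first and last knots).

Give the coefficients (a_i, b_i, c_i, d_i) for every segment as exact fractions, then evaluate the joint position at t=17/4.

Δ: Δ0=2, Δ1=2/3, Δ2=-3
row 1: diag=8, rhs=-8; c'=3/8, d'=-1
row 2: denom=8−3·3/8=55/8; d'=(-22−3·-1)/(55/8)=-152/55
back: M2=-152/55
back: M1=-1−3/8·-152/55=2/55
M: M0=0, M1=2/55, M2=-152/55, M3=0
seg 0: a=-4, c=M0/2=0, d=(M1−M0)/(6·1)=1/165, b=Δ0−h0·(2M0+M1)/6=329/165
seg 1: a=-2, c=M1/2=1/55, d=(M2−M1)/(6·3)=-7/45, b=Δ1−h1·(2M1+M2)/6=332/165
seg 2: a=0, c=M2/2=-76/55, d=(M3−M2)/(6·1)=76/165, b=Δ2−h2·(2M2+M3)/6=-343/165
t_q=17/4 → seg 2, τ=1/4; S=0+-343/165·τ+-76/55·τ²+76/165·τ³=-527/880

  seg 0: a=-4 b=329/165 c=0 d=1/165
  seg 1: a=-2 b=332/165 c=1/55 d=-7/45
  seg 2: a=0 b=-343/165 c=-76/55 d=76/165
S(17/4) = -527/880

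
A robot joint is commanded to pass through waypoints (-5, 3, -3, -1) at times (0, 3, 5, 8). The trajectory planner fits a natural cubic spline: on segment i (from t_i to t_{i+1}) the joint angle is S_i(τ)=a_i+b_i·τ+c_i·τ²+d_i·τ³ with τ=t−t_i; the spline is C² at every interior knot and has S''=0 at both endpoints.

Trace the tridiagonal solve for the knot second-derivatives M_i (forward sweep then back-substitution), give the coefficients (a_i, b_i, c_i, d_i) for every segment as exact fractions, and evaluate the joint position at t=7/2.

  seg 0: a=-5 b=14/3 c=0 d=-2/9
  seg 1: a=3 b=-4/3 c=-2 d=7/12
  seg 2: a=-3 b=-7/3 c=3/2 d=-1/6
S(7/2) = 61/32

Δ: Δ0=8/3, Δ1=-3, Δ2=2/3
row 1: diag=10, rhs=-34; c'=1/5, d'=-17/5
row 2: denom=10−2·1/5=48/5; d'=(22−2·-17/5)/(48/5)=3
back: M2=3
back: M1=-17/5−1/5·3=-4
M: M0=0, M1=-4, M2=3, M3=0
seg 0: a=-5, c=M0/2=0, d=(M1−M0)/(6·3)=-2/9, b=Δ0−h0·(2M0+M1)/6=14/3
seg 1: a=3, c=M1/2=-2, d=(M2−M1)/(6·2)=7/12, b=Δ1−h1·(2M1+M2)/6=-4/3
seg 2: a=-3, c=M2/2=3/2, d=(M3−M2)/(6·3)=-1/6, b=Δ2−h2·(2M2+M3)/6=-7/3
t_q=7/2 → seg 1, τ=1/2; S=3+-4/3·τ+-2·τ²+7/12·τ³=61/32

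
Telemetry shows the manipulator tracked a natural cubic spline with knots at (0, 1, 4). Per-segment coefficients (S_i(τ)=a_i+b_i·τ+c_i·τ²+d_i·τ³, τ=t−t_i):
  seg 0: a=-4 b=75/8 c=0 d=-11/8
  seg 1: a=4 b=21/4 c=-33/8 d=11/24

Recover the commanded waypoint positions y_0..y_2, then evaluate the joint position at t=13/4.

y_0 = S_0(0) = a_0 = -4
y_1 = S_1(0) = a_1 = 4
y_2 = S_1(3) = -5
t_q=13/4 is in segment 1 (τ=9/4); S_1(τ)=77/512

y_0=-4 y_1=4 y_2=-5
S(13/4) = 77/512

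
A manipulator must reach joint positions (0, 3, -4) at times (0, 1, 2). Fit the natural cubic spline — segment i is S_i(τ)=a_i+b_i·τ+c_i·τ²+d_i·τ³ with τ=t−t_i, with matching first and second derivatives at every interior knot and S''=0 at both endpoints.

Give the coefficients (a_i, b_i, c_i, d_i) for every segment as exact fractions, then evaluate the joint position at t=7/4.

  seg 0: a=0 b=11/2 c=0 d=-5/2
  seg 1: a=3 b=-2 c=-15/2 d=5/2
S(7/4) = -213/128

Δ: Δ0=3, Δ1=-7
row 1: diag=4, rhs=-60; c'=1/4, d'=-15
back: M1=-15
M: M0=0, M1=-15, M2=0
seg 0: a=0, c=M0/2=0, d=(M1−M0)/(6·1)=-5/2, b=Δ0−h0·(2M0+M1)/6=11/2
seg 1: a=3, c=M1/2=-15/2, d=(M2−M1)/(6·1)=5/2, b=Δ1−h1·(2M1+M2)/6=-2
t_q=7/4 → seg 1, τ=3/4; S=3+-2·τ+-15/2·τ²+5/2·τ³=-213/128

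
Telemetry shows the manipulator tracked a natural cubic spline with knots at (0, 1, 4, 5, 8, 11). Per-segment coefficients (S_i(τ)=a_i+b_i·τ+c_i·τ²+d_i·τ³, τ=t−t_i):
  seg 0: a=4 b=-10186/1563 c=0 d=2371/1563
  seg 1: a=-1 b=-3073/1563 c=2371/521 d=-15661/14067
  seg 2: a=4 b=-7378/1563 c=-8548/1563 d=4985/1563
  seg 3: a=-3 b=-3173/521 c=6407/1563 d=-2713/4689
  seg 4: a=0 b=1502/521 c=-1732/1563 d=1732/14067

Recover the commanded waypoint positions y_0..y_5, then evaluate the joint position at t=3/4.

y_0=4 y_1=-1 y_2=4 y_3=-3 y_4=0 y_5=2
S(3/4) = -8261/33344

y_0 = S_0(0) = a_0 = 4
y_1 = S_1(0) = a_1 = -1
y_2 = S_2(0) = a_2 = 4
y_3 = S_3(0) = a_3 = -3
y_4 = S_4(0) = a_4 = 0
y_5 = S_4(3) = 2
t_q=3/4 is in segment 0 (τ=3/4); S_0(τ)=-8261/33344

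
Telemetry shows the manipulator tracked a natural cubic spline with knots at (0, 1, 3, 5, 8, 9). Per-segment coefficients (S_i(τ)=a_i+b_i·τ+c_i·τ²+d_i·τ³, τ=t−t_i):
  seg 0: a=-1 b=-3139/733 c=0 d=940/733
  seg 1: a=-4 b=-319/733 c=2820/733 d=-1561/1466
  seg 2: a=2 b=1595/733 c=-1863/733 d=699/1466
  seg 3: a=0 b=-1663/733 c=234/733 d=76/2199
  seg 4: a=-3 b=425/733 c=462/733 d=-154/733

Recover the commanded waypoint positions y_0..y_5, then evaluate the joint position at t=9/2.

y_0 = S_0(0) = a_0 = -1
y_1 = S_1(0) = a_1 = -4
y_2 = S_2(0) = a_2 = 2
y_3 = S_3(0) = a_3 = 0
y_4 = S_4(0) = a_4 = -3
y_5 = S_4(1) = -2
t_q=9/2 is in segment 2 (τ=3/2); S_2(τ)=13541/11728

y_0=-1 y_1=-4 y_2=2 y_3=0 y_4=-3 y_5=-2
S(9/2) = 13541/11728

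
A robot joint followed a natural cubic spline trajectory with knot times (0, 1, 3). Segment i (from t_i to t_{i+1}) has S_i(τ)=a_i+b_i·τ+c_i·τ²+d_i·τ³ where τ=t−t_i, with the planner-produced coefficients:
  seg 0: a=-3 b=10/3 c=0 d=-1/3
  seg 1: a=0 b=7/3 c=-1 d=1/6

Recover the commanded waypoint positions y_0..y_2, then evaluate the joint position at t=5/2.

y_0 = S_0(0) = a_0 = -3
y_1 = S_1(0) = a_1 = 0
y_2 = S_1(2) = 2
t_q=5/2 is in segment 1 (τ=3/2); S_1(τ)=29/16

y_0=-3 y_1=0 y_2=2
S(5/2) = 29/16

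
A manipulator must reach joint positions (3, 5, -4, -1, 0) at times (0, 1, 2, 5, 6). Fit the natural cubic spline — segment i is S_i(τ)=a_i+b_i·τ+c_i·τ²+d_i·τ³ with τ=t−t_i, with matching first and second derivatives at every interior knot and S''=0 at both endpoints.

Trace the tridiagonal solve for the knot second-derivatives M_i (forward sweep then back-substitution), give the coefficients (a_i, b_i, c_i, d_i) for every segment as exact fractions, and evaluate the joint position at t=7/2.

Δ: Δ0=2, Δ1=-9, Δ2=1, Δ3=1
row 1: diag=4, rhs=-66; c'=1/4, d'=-33/2
row 2: denom=8−1·1/4=31/4; d'=(60−1·-33/2)/(31/4)=306/31
row 3: denom=8−3·12/31=212/31; d'=(0−3·306/31)/(212/31)=-459/106
back: M3=-459/106
back: M2=306/31−12/31·-459/106=612/53
back: M1=-33/2−1/4·612/53=-2055/106
M: M0=0, M1=-2055/106, M2=612/53, M3=-459/106, M4=0
seg 0: a=3, c=M0/2=0, d=(M1−M0)/(6·1)=-685/212, b=Δ0−h0·(2M0+M1)/6=1109/212
seg 1: a=5, c=M1/2=-2055/212, d=(M2−M1)/(6·1)=1093/212, b=Δ1−h1·(2M1+M2)/6=-473/106
seg 2: a=-4, c=M2/2=306/53, d=(M3−M2)/(6·3)=-187/212, b=Δ2−h2·(2M2+M3)/6=-1777/212
seg 3: a=-1, c=M3/2=-459/212, d=(M4−M3)/(6·1)=153/212, b=Δ3−h3·(2M3+M4)/6=259/106
t_q=7/2 → seg 2, τ=3/2; S=-4+-1777/212·τ+306/53·τ²+-187/212·τ³=-11125/1696

  seg 0: a=3 b=1109/212 c=0 d=-685/212
  seg 1: a=5 b=-473/106 c=-2055/212 d=1093/212
  seg 2: a=-4 b=-1777/212 c=306/53 d=-187/212
  seg 3: a=-1 b=259/106 c=-459/212 d=153/212
S(7/2) = -11125/1696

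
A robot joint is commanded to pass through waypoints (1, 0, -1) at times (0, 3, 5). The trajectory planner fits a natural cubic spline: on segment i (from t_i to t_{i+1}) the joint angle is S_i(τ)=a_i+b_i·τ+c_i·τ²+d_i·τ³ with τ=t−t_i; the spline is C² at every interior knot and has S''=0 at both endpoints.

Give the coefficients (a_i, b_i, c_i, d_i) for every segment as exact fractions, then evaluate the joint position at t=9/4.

  seg 0: a=1 b=-17/60 c=0 d=-1/180
  seg 1: a=0 b=-13/30 c=-1/20 d=1/120
S(9/4) = 383/1280

Δ: Δ0=-1/3, Δ1=-1/2
row 1: diag=10, rhs=-1; c'=1/5, d'=-1/10
back: M1=-1/10
M: M0=0, M1=-1/10, M2=0
seg 0: a=1, c=M0/2=0, d=(M1−M0)/(6·3)=-1/180, b=Δ0−h0·(2M0+M1)/6=-17/60
seg 1: a=0, c=M1/2=-1/20, d=(M2−M1)/(6·2)=1/120, b=Δ1−h1·(2M1+M2)/6=-13/30
t_q=9/4 → seg 0, τ=9/4; S=1+-17/60·τ+0·τ²+-1/180·τ³=383/1280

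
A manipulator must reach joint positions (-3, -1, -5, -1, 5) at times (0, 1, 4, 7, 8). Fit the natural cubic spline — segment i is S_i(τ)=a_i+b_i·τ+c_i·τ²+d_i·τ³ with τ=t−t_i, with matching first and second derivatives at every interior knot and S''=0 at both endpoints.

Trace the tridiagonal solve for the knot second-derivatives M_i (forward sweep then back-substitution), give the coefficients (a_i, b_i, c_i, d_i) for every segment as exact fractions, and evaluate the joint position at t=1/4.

  seg 0: a=-3 b=5/2 c=0 d=-1/2
  seg 1: a=-1 b=1 c=-3/2 d=13/54
  seg 2: a=-5 b=-3/2 c=2/3 d=5/54
  seg 3: a=-1 b=5 c=3/2 d=-1/2
S(1/4) = -305/128

Δ: Δ0=2, Δ1=-4/3, Δ2=4/3, Δ3=6
row 1: diag=8, rhs=-20; c'=3/8, d'=-5/2
row 2: denom=12−3·3/8=87/8; d'=(16−3·-5/2)/(87/8)=188/87
row 3: denom=8−3·8/29=208/29; d'=(28−3·188/87)/(208/29)=3
back: M3=3
back: M2=188/87−8/29·3=4/3
back: M1=-5/2−3/8·4/3=-3
M: M0=0, M1=-3, M2=4/3, M3=3, M4=0
seg 0: a=-3, c=M0/2=0, d=(M1−M0)/(6·1)=-1/2, b=Δ0−h0·(2M0+M1)/6=5/2
seg 1: a=-1, c=M1/2=-3/2, d=(M2−M1)/(6·3)=13/54, b=Δ1−h1·(2M1+M2)/6=1
seg 2: a=-5, c=M2/2=2/3, d=(M3−M2)/(6·3)=5/54, b=Δ2−h2·(2M2+M3)/6=-3/2
seg 3: a=-1, c=M3/2=3/2, d=(M4−M3)/(6·1)=-1/2, b=Δ3−h3·(2M3+M4)/6=5
t_q=1/4 → seg 0, τ=1/4; S=-3+5/2·τ+0·τ²+-1/2·τ³=-305/128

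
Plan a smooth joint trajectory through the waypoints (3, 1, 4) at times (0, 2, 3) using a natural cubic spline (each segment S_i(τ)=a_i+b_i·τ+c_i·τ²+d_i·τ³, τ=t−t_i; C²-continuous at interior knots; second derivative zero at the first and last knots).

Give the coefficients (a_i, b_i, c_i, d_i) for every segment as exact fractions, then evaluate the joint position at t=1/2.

Δ: Δ0=-1, Δ1=3
row 1: diag=6, rhs=24; c'=1/6, d'=4
back: M1=4
M: M0=0, M1=4, M2=0
seg 0: a=3, c=M0/2=0, d=(M1−M0)/(6·2)=1/3, b=Δ0−h0·(2M0+M1)/6=-7/3
seg 1: a=1, c=M1/2=2, d=(M2−M1)/(6·1)=-2/3, b=Δ1−h1·(2M1+M2)/6=5/3
t_q=1/2 → seg 0, τ=1/2; S=3+-7/3·τ+0·τ²+1/3·τ³=15/8

  seg 0: a=3 b=-7/3 c=0 d=1/3
  seg 1: a=1 b=5/3 c=2 d=-2/3
S(1/2) = 15/8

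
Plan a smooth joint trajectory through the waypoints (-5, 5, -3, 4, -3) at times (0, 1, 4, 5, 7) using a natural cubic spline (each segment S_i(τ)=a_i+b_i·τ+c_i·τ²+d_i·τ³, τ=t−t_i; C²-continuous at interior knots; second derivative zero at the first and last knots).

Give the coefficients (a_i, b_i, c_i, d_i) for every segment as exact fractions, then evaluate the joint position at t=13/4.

  seg 0: a=-5 b=24125/1932 c=0 d=-4805/1932
  seg 1: a=5 b=4855/966 c=-4805/644 d=9461/5796
  seg 2: a=-3 b=8369/1932 c=1164/161 d=-1259/276
  seg 3: a=4 b=4933/966 c=-4157/644 d=4157/3864
S(13/4) = -118319/41216

Δ: Δ0=10, Δ1=-8/3, Δ2=7, Δ3=-7/2
row 1: diag=8, rhs=-76; c'=3/8, d'=-19/2
row 2: denom=8−3·3/8=55/8; d'=(58−3·-19/2)/(55/8)=692/55
row 3: denom=6−1·8/55=322/55; d'=(-63−1·692/55)/(322/55)=-4157/322
back: M3=-4157/322
back: M2=692/55−8/55·-4157/322=2328/161
back: M1=-19/2−3/8·2328/161=-4805/322
M: M0=0, M1=-4805/322, M2=2328/161, M3=-4157/322, M4=0
seg 0: a=-5, c=M0/2=0, d=(M1−M0)/(6·1)=-4805/1932, b=Δ0−h0·(2M0+M1)/6=24125/1932
seg 1: a=5, c=M1/2=-4805/644, d=(M2−M1)/(6·3)=9461/5796, b=Δ1−h1·(2M1+M2)/6=4855/966
seg 2: a=-3, c=M2/2=1164/161, d=(M3−M2)/(6·1)=-1259/276, b=Δ2−h2·(2M2+M3)/6=8369/1932
seg 3: a=4, c=M3/2=-4157/644, d=(M4−M3)/(6·2)=4157/3864, b=Δ3−h3·(2M3+M4)/6=4933/966
t_q=13/4 → seg 1, τ=9/4; S=5+4855/966·τ+-4805/644·τ²+9461/5796·τ³=-118319/41216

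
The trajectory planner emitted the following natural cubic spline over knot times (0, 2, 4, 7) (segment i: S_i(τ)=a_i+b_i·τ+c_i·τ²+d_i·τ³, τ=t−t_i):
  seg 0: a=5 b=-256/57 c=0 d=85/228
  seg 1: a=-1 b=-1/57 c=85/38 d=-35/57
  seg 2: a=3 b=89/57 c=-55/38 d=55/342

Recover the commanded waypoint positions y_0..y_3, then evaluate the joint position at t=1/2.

y_0 = S_0(0) = a_0 = 5
y_1 = S_1(0) = a_1 = -1
y_2 = S_2(0) = a_2 = 3
y_3 = S_2(3) = -1
t_q=1/2 is in segment 0 (τ=1/2); S_0(τ)=1703/608

y_0=5 y_1=-1 y_2=3 y_3=-1
S(1/2) = 1703/608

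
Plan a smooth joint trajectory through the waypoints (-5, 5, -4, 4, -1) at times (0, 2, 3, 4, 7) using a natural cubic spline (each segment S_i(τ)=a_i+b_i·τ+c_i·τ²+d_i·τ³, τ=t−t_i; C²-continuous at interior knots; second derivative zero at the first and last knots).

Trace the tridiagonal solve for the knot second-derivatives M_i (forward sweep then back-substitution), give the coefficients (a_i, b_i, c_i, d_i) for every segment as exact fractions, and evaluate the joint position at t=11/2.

Δ: Δ0=5, Δ1=-9, Δ2=8, Δ3=-5/3
row 1: diag=6, rhs=-84; c'=1/6, d'=-14
row 2: denom=4−1·1/6=23/6; d'=(102−1·-14)/(23/6)=696/23
row 3: denom=8−1·6/23=178/23; d'=(-58−1·696/23)/(178/23)=-1015/89
back: M3=-1015/89
back: M2=696/23−6/23·-1015/89=2958/89
back: M1=-14−1/6·2958/89=-1739/89
M: M0=0, M1=-1739/89, M2=2958/89, M3=-1015/89, M4=0
seg 0: a=-5, c=M0/2=0, d=(M1−M0)/(6·2)=-1739/1068, b=Δ0−h0·(2M0+M1)/6=3074/267
seg 1: a=5, c=M1/2=-1739/178, d=(M2−M1)/(6·1)=4697/534, b=Δ1−h1·(2M1+M2)/6=-2143/267
seg 2: a=-4, c=M2/2=1479/89, d=(M3−M2)/(6·1)=-3973/534, b=Δ2−h2·(2M2+M3)/6=-629/534
seg 3: a=4, c=M3/2=-1015/178, d=(M4−M3)/(6·3)=1015/1602, b=Δ3−h3·(2M3+M4)/6=2600/267
t_q=11/2 → seg 3, τ=3/2; S=4+2600/267·τ+-1015/178·τ²+1015/1602·τ³=11271/1424

  seg 0: a=-5 b=3074/267 c=0 d=-1739/1068
  seg 1: a=5 b=-2143/267 c=-1739/178 d=4697/534
  seg 2: a=-4 b=-629/534 c=1479/89 d=-3973/534
  seg 3: a=4 b=2600/267 c=-1015/178 d=1015/1602
S(11/2) = 11271/1424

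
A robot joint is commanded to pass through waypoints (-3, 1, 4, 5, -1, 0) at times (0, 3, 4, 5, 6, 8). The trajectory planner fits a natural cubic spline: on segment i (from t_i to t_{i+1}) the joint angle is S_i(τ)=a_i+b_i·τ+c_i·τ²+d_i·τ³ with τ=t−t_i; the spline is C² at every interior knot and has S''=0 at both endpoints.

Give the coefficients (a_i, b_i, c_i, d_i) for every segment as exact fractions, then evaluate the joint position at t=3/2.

  seg 0: a=-3 b=557/798 c=0 d=169/2394
  seg 1: a=1 b=1039/399 c=169/266 d=-191/798
  seg 2: a=4 b=2519/798 c=-11/133 d=-1655/798
  seg 3: a=5 b=-1289/399 c=-1677/266 d=403/114
  seg 4: a=-1 b=-4177/798 c=572/133 d=-286/399
S(3/2) = -3649/2128

Δ: Δ0=4/3, Δ1=3, Δ2=1, Δ3=-6, Δ4=1/2
row 1: diag=8, rhs=10; c'=1/8, d'=5/4
row 2: denom=4−1·1/8=31/8; d'=(-12−1·5/4)/(31/8)=-106/31
row 3: denom=4−1·8/31=116/31; d'=(-42−1·-106/31)/(116/31)=-299/29
row 4: denom=6−1·31/116=665/116; d'=(39−1·-299/29)/(665/116)=1144/133
back: M4=1144/133
back: M3=-299/29−31/116·1144/133=-1677/133
back: M2=-106/31−8/31·-1677/133=-22/133
back: M1=5/4−1/8·-22/133=169/133
M: M0=0, M1=169/133, M2=-22/133, M3=-1677/133, M4=1144/133, M5=0
seg 0: a=-3, c=M0/2=0, d=(M1−M0)/(6·3)=169/2394, b=Δ0−h0·(2M0+M1)/6=557/798
seg 1: a=1, c=M1/2=169/266, d=(M2−M1)/(6·1)=-191/798, b=Δ1−h1·(2M1+M2)/6=1039/399
seg 2: a=4, c=M2/2=-11/133, d=(M3−M2)/(6·1)=-1655/798, b=Δ2−h2·(2M2+M3)/6=2519/798
seg 3: a=5, c=M3/2=-1677/266, d=(M4−M3)/(6·1)=403/114, b=Δ3−h3·(2M3+M4)/6=-1289/399
seg 4: a=-1, c=M4/2=572/133, d=(M5−M4)/(6·2)=-286/399, b=Δ4−h4·(2M4+M5)/6=-4177/798
t_q=3/2 → seg 0, τ=3/2; S=-3+557/798·τ+0·τ²+169/2394·τ³=-3649/2128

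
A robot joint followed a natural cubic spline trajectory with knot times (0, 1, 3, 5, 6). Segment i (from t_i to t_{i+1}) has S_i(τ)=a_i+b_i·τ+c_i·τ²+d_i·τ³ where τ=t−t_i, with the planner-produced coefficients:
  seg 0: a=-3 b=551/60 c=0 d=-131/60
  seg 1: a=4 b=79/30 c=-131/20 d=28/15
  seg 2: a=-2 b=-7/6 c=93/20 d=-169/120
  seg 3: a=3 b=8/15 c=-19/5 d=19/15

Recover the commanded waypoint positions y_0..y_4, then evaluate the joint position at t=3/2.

y_0 = S_0(0) = a_0 = -3
y_1 = S_1(0) = a_1 = 4
y_2 = S_2(0) = a_2 = -2
y_3 = S_3(0) = a_3 = 3
y_4 = S_3(1) = 1
t_q=3/2 is in segment 1 (τ=1/2); S_1(τ)=313/80

y_0=-3 y_1=4 y_2=-2 y_3=3 y_4=1
S(3/2) = 313/80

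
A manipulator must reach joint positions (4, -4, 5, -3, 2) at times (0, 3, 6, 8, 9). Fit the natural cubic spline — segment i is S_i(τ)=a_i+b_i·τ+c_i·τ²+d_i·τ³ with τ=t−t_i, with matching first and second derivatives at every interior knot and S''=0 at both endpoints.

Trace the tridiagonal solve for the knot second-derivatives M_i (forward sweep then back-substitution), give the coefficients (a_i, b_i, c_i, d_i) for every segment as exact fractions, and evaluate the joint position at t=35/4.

Δ: Δ0=-8/3, Δ1=3, Δ2=-4, Δ3=5
row 1: diag=12, rhs=34; c'=1/4, d'=17/6
row 2: denom=10−3·1/4=37/4; d'=(-42−3·17/6)/(37/4)=-202/37
row 3: denom=6−2·8/37=206/37; d'=(54−2·-202/37)/(206/37)=1201/103
back: M3=1201/103
back: M2=-202/37−8/37·1201/103=-822/103
back: M1=17/6−1/4·-822/103=1492/309
M: M0=0, M1=1492/309, M2=-822/103, M3=1201/103, M4=0
seg 0: a=4, c=M0/2=0, d=(M1−M0)/(6·3)=746/2781, b=Δ0−h0·(2M0+M1)/6=-1570/309
seg 1: a=-4, c=M1/2=746/309, d=(M2−M1)/(6·3)=-1979/2781, b=Δ1−h1·(2M1+M2)/6=668/309
seg 2: a=5, c=M2/2=-411/103, d=(M3−M2)/(6·2)=2023/1236, b=Δ2−h2·(2M2+M3)/6=-793/309
seg 3: a=-3, c=M3/2=1201/206, d=(M4−M3)/(6·1)=-1201/618, b=Δ3−h3·(2M3+M4)/6=344/309
t_q=35/4 → seg 3, τ=3/4; S=-3+344/309·τ+1201/206·τ²+-1201/618·τ³=3883/13184

  seg 0: a=4 b=-1570/309 c=0 d=746/2781
  seg 1: a=-4 b=668/309 c=746/309 d=-1979/2781
  seg 2: a=5 b=-793/309 c=-411/103 d=2023/1236
  seg 3: a=-3 b=344/309 c=1201/206 d=-1201/618
S(35/4) = 3883/13184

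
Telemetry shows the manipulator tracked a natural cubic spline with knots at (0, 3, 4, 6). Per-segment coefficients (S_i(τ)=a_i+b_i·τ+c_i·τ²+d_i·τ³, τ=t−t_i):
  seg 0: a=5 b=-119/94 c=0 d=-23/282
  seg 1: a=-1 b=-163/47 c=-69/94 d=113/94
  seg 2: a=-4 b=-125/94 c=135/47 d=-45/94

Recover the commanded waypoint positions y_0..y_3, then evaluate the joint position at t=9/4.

y_0 = S_0(0) = a_0 = 5
y_1 = S_1(0) = a_1 = -1
y_2 = S_2(0) = a_2 = -4
y_3 = S_2(2) = 1
t_q=9/4 is in segment 0 (τ=9/4); S_0(τ)=7355/6016

y_0=5 y_1=-1 y_2=-4 y_3=1
S(9/4) = 7355/6016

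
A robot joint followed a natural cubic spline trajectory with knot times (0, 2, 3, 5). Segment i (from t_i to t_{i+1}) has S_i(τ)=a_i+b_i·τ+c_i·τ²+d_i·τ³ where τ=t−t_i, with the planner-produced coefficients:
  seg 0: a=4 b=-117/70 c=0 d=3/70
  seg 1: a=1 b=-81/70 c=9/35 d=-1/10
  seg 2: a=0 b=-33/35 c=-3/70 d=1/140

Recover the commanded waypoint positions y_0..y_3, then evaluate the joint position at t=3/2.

y_0 = S_0(0) = a_0 = 4
y_1 = S_1(0) = a_1 = 1
y_2 = S_2(0) = a_2 = 0
y_3 = S_2(2) = -2
t_q=3/2 is in segment 0 (τ=3/2); S_0(τ)=131/80

y_0=4 y_1=1 y_2=0 y_3=-2
S(3/2) = 131/80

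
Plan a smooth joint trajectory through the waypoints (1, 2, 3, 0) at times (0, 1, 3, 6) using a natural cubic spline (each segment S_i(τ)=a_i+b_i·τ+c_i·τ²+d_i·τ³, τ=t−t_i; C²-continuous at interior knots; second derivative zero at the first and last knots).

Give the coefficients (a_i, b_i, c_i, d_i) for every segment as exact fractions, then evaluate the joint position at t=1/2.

Δ: Δ0=1, Δ1=1/2, Δ2=-1
row 1: diag=6, rhs=-3; c'=1/3, d'=-1/2
row 2: denom=10−2·1/3=28/3; d'=(-9−2·-1/2)/(28/3)=-6/7
back: M2=-6/7
back: M1=-1/2−1/3·-6/7=-3/14
M: M0=0, M1=-3/14, M2=-6/7, M3=0
seg 0: a=1, c=M0/2=0, d=(M1−M0)/(6·1)=-1/28, b=Δ0−h0·(2M0+M1)/6=29/28
seg 1: a=2, c=M1/2=-3/28, d=(M2−M1)/(6·2)=-3/56, b=Δ1−h1·(2M1+M2)/6=13/14
seg 2: a=3, c=M2/2=-3/7, d=(M3−M2)/(6·3)=1/21, b=Δ2−h2·(2M2+M3)/6=-1/7
t_q=1/2 → seg 0, τ=1/2; S=1+29/28·τ+0·τ²+-1/28·τ³=339/224

  seg 0: a=1 b=29/28 c=0 d=-1/28
  seg 1: a=2 b=13/14 c=-3/28 d=-3/56
  seg 2: a=3 b=-1/7 c=-3/7 d=1/21
S(1/2) = 339/224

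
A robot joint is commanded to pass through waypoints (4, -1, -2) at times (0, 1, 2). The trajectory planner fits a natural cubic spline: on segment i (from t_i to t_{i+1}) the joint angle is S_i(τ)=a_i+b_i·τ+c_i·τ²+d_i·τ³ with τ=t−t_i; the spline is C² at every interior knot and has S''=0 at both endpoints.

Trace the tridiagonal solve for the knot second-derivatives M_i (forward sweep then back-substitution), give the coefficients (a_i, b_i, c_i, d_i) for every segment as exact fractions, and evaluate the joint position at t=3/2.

Δ: Δ0=-5, Δ1=-1
row 1: diag=4, rhs=24; c'=1/4, d'=6
back: M1=6
M: M0=0, M1=6, M2=0
seg 0: a=4, c=M0/2=0, d=(M1−M0)/(6·1)=1, b=Δ0−h0·(2M0+M1)/6=-6
seg 1: a=-1, c=M1/2=3, d=(M2−M1)/(6·1)=-1, b=Δ1−h1·(2M1+M2)/6=-3
t_q=3/2 → seg 1, τ=1/2; S=-1+-3·τ+3·τ²+-1·τ³=-15/8

  seg 0: a=4 b=-6 c=0 d=1
  seg 1: a=-1 b=-3 c=3 d=-1
S(3/2) = -15/8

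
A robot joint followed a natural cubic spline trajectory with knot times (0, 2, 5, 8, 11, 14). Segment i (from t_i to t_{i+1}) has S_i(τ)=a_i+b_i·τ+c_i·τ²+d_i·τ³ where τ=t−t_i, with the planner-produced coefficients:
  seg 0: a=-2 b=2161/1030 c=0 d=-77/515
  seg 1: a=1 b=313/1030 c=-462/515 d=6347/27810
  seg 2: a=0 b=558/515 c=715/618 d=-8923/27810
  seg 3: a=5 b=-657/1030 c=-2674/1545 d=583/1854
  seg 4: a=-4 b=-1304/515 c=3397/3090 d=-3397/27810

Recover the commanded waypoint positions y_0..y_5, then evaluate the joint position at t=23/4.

y_0 = S_0(0) = a_0 = -2
y_1 = S_1(0) = a_1 = 1
y_2 = S_2(0) = a_2 = 0
y_3 = S_3(0) = a_3 = 5
y_4 = S_4(0) = a_4 = -4
y_5 = S_4(3) = -5
t_q=23/4 is in segment 2 (τ=3/4); S_2(τ)=17509/13184

y_0=-2 y_1=1 y_2=0 y_3=5 y_4=-4 y_5=-5
S(23/4) = 17509/13184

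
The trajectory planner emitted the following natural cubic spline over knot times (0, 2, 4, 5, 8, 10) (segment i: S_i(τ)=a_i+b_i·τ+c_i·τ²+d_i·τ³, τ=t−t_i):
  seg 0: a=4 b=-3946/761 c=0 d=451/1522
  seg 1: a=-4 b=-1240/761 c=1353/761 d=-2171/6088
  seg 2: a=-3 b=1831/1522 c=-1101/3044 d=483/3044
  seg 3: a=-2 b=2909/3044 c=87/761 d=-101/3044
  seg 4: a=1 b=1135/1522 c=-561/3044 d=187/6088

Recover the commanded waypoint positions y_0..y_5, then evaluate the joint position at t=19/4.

y_0 = S_0(0) = a_0 = 4
y_1 = S_1(0) = a_1 = -4
y_2 = S_2(0) = a_2 = -3
y_3 = S_3(0) = a_3 = -2
y_4 = S_4(0) = a_4 = 1
y_5 = S_4(2) = 2
t_q=19/4 is in segment 2 (τ=3/4); S_2(τ)=-435267/194816

y_0=4 y_1=-4 y_2=-3 y_3=-2 y_4=1 y_5=2
S(19/4) = -435267/194816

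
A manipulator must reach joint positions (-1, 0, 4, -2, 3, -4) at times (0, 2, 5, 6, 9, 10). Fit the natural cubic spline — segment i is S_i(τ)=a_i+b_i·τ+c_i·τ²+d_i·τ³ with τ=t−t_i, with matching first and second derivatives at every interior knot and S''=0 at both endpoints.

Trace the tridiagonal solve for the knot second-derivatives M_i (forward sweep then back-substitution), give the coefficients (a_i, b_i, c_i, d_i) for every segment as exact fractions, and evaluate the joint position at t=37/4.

Δ: Δ0=1/2, Δ1=4/3, Δ2=-6, Δ3=5/3, Δ4=-7
row 1: diag=10, rhs=5; c'=3/10, d'=1/2
row 2: denom=8−3·3/10=71/10; d'=(-44−3·1/2)/(71/10)=-455/71
row 3: denom=8−1·10/71=558/71; d'=(46−1·-455/71)/(558/71)=3721/558
row 4: denom=8−3·71/186=425/62; d'=(-52−3·3721/558)/(425/62)=-13393/1275
back: M4=-13393/1275
back: M3=3721/558−71/186·-13393/1275=40844/3825
back: M2=-455/71−10/71·40844/3825=-6053/765
back: M1=1/2−3/10·-6053/765=3664/1275
M: M0=0, M1=3664/1275, M2=-6053/765, M3=40844/3825, M4=-13393/1275, M5=0
seg 0: a=-1, c=M0/2=0, d=(M1−M0)/(6·2)=916/3825, b=Δ0−h0·(2M0+M1)/6=-3503/7650
seg 1: a=0, c=M1/2=1832/1275, d=(M2−M1)/(6·3)=-41257/68850, b=Δ1−h1·(2M1+M2)/6=18481/7650
seg 2: a=4, c=M2/2=-6053/1530, d=(M3−M2)/(6·1)=7901/2550, b=Δ2−h2·(2M2+M3)/6=-1157/225
seg 3: a=-2, c=M3/2=20422/3825, d=(M4−M3)/(6·3)=-81023/68850, b=Δ3−h3·(2M3+M4)/6=-28759/7650
seg 4: a=3, c=M4/2=-13393/2550, d=(M5−M4)/(6·1)=13393/7650, b=Δ4−h4·(2M4+M5)/6=-13382/3825
t_q=37/4 → seg 4, τ=1/4; S=3+-13382/3825·τ+-13393/2550·τ²+13393/7650·τ³=297751/163200

  seg 0: a=-1 b=-3503/7650 c=0 d=916/3825
  seg 1: a=0 b=18481/7650 c=1832/1275 d=-41257/68850
  seg 2: a=4 b=-1157/225 c=-6053/1530 d=7901/2550
  seg 3: a=-2 b=-28759/7650 c=20422/3825 d=-81023/68850
  seg 4: a=3 b=-13382/3825 c=-13393/2550 d=13393/7650
S(37/4) = 297751/163200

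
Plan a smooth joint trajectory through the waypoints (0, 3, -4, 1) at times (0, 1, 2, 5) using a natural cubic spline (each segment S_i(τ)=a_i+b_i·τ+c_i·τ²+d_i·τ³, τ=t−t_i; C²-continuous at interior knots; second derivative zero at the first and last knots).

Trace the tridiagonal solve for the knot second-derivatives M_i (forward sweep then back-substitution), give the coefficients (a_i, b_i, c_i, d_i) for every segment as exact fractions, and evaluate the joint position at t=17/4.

Δ: Δ0=3, Δ1=-7, Δ2=5/3
row 1: diag=4, rhs=-60; c'=1/4, d'=-15
row 2: denom=8−1·1/4=31/4; d'=(52−1·-15)/(31/4)=268/31
back: M2=268/31
back: M1=-15−1/4·268/31=-532/31
M: M0=0, M1=-532/31, M2=268/31, M3=0
seg 0: a=0, c=M0/2=0, d=(M1−M0)/(6·1)=-266/93, b=Δ0−h0·(2M0+M1)/6=545/93
seg 1: a=3, c=M1/2=-266/31, d=(M2−M1)/(6·1)=400/93, b=Δ1−h1·(2M1+M2)/6=-253/93
seg 2: a=-4, c=M2/2=134/31, d=(M3−M2)/(6·3)=-134/279, b=Δ2−h2·(2M2+M3)/6=-649/93
t_q=17/4 → seg 2, τ=9/4; S=-4+-649/93·τ+134/31·τ²+-134/279·τ³=-3263/992

  seg 0: a=0 b=545/93 c=0 d=-266/93
  seg 1: a=3 b=-253/93 c=-266/31 d=400/93
  seg 2: a=-4 b=-649/93 c=134/31 d=-134/279
S(17/4) = -3263/992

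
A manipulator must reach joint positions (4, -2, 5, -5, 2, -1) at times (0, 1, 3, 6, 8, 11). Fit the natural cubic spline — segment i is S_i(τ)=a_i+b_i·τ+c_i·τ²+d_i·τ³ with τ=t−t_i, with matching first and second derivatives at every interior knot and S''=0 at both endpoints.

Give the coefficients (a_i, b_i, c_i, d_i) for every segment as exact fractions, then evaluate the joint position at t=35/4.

  seg 0: a=4 b=-13019/1612 c=0 d=3347/1612
  seg 1: a=-2 b=-1489/806 c=10041/1612 d=-5731/3224
  seg 2: a=5 b=700/403 c=-1788/403 d=9962/10881
  seg 3: a=-5 b=-66/403 c=4598/1209 d=-9533/9672
  seg 4: a=2 b=7789/2418 c=-10207/4836 d=10207/43524
S(35/4) = 343307/103168

Δ: Δ0=-6, Δ1=7/2, Δ2=-10/3, Δ3=7/2, Δ4=-1
row 1: diag=6, rhs=57; c'=1/3, d'=19/2
row 2: denom=10−2·1/3=28/3; d'=(-41−2·19/2)/(28/3)=-45/7
row 3: denom=10−3·9/28=253/28; d'=(41−3·-45/7)/(253/28)=1688/253
row 4: denom=10−2·56/253=2418/253; d'=(-27−2·1688/253)/(2418/253)=-10207/2418
back: M4=-10207/2418
back: M3=1688/253−56/253·-10207/2418=9196/1209
back: M2=-45/7−9/28·9196/1209=-3576/403
back: M1=19/2−1/3·-3576/403=10041/806
M: M0=0, M1=10041/806, M2=-3576/403, M3=9196/1209, M4=-10207/2418, M5=0
seg 0: a=4, c=M0/2=0, d=(M1−M0)/(6·1)=3347/1612, b=Δ0−h0·(2M0+M1)/6=-13019/1612
seg 1: a=-2, c=M1/2=10041/1612, d=(M2−M1)/(6·2)=-5731/3224, b=Δ1−h1·(2M1+M2)/6=-1489/806
seg 2: a=5, c=M2/2=-1788/403, d=(M3−M2)/(6·3)=9962/10881, b=Δ2−h2·(2M2+M3)/6=700/403
seg 3: a=-5, c=M3/2=4598/1209, d=(M4−M3)/(6·2)=-9533/9672, b=Δ3−h3·(2M3+M4)/6=-66/403
seg 4: a=2, c=M4/2=-10207/4836, d=(M5−M4)/(6·3)=10207/43524, b=Δ4−h4·(2M4+M5)/6=7789/2418
t_q=35/4 → seg 4, τ=3/4; S=2+7789/2418·τ+-10207/4836·τ²+10207/43524·τ³=343307/103168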